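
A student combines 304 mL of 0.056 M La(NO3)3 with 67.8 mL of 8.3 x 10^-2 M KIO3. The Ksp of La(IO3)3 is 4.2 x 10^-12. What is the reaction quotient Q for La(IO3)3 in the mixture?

Q ≈ 1.6 x 10^-7

Total volume = 304 + 67.8 = 371.8 mL.
[La^3+] = 5.6 × 10^-2 × (304/371.8) = 4.58 × 10^-2 M
[IO3^-] = 8.3 x 10^-2 × (67.8/371.8) = 1.51 x 10^-2 M
La(IO3)3(s) <=> La^3+(aq) + 3 IO3^-(aq), so Q = [La^3+][IO3^-]^3
Q = (4.58 x 10^-2)(1.51 × 10^-2)^3 = 1.6 × 10^-7
Q > Ksp, so La(IO3)3 will precipitate.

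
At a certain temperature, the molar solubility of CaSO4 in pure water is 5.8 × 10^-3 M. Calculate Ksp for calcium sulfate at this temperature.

CaSO4(s) ⇌ Ca^2+ + SO4^2-
Let s = molar solubility. Then [Ca^2+] = s and [SO4^2-] = s.
Ksp = [Ca^2+][SO4^2-]
Ksp = s^2
With s = 5.8 x 10^-3: Ksp = 3.4 x 10^-5

Ksp = 3.4e-5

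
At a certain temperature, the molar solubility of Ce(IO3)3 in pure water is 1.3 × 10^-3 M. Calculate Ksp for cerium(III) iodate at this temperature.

Ce(IO3)3(s) <=> Ce^3+(aq) + 3 IO3^-(aq)
For each mole of Ce(IO3)3 that dissolves: [Ce^3+] = s, [IO3^-] = 3s.
Ksp = [Ce^3+][IO3^-]^3
So Ksp = s × (3s)^3 = 27s^4
Ksp = 27 × (1.3 × 10^-3)^4 = 7.7 × 10^-11

Ksp = 7.7 × 10^-11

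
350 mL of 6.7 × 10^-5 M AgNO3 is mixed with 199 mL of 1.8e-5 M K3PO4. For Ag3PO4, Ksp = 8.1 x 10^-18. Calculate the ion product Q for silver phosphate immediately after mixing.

5.1 x 10^-19

Total volume = 350 + 199 = 549 mL.
[Ag^+] = 6.7 × 10^-5 × (350/549) = 4.27 x 10^-5 M
[PO4^3-] = 1.8 × 10^-5 × (199/549) = 6.52 × 10^-6 M
Ag3PO4(s) ⇌ 3 Ag^+(aq) + PO4^3-(aq), so Q = [Ag^+]^3[PO4^3-]
Q = (4.27 × 10^-5)^3(6.52 × 10^-6) = 5.1 × 10^-19
Q < Ksp, so no precipitate of Ag3PO4 forms.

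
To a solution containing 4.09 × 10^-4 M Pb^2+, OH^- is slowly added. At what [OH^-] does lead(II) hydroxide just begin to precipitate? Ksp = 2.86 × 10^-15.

[OH^-] = 2.64 × 10^-6 M

Pb(OH)2(s) ⇌ Pb^2+(aq) + 2 OH^-(aq)
Ksp = [Pb^2+][OH^-]^2
Precipitation begins when Q = Ksp. With [Pb^2+] = 4.09 × 10^-4 M:
2.86 × 10^-15 = (4.09 × 10^-4) × [OH^-]^2
[OH^-] = (2.86 × 10^-15 / 4.09 × 10^-4)^(1/2) = 2.64 × 10^-6 M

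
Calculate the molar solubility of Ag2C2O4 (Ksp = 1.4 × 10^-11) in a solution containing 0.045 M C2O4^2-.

s ≈ 8.8 × 10^-6 M

Ag2C2O4(s) ⇌ 2 Ag^+(aq) + C2O4^2-(aq)
Ksp = [Ag^+]^2[C2O4^2-]
Let s = moles of Ag2C2O4 that dissolve per litre. [Ag^+] = 2s, [C2O4^2-] = 0.045 + s ≈ 0.045 (Ksp is small, so little additional dissolves).
Ksp ≈ (2s)^2 × 0.045
s = 8.8 × 10^-6 M
Check: s = 8.8 x 10^-6 ≪ 0.045, so the approximation is valid.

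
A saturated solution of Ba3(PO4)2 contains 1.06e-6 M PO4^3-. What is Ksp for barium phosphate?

Ba3(PO4)2(s) <=> 3 Ba^2+ + 2 PO4^3-
Stoichiometry gives [Ba^2+] = (3/2)[PO4^3-] = 1.590 × 10^-6 M.
Ksp = [Ba^2+]^3[PO4^3-]^2
Ksp = (1.590 × 10^-6)^3 × (1.06 x 10^-6)^2 = 4.52 × 10^-30

Ksp = 4.52 x 10^-30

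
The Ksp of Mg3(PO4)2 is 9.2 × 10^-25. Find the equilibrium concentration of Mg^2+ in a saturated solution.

Mg3(PO4)2(s) ⇌ 3 Mg^2+ + 2 PO4^3-
Ksp = [Mg^2+]^3[PO4^3-]^2
For each mole of Mg3(PO4)2 that dissolves: [Mg^2+] = 3s, [PO4^3-] = 2s.
Substituting: Ksp = (3s)^3(2s)^2 = 108s^5
s = (9.2 × 10^-25 / 108)^(1/5) = 6.11 × 10^-6 M
[Mg^2+] = 3s = 1.8 x 10^-5 M

1.8 × 10^-5 M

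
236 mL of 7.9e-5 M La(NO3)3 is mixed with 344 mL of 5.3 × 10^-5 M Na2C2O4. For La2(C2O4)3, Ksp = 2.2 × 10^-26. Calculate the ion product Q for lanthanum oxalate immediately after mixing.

3.2 × 10^-23

Total volume = 236 + 344 = 580 mL.
[La^3+] = 7.9 × 10^-5 × (236/580) = 3.21 × 10^-5 M
[C2O4^2-] = 5.3 × 10^-5 × (344/580) = 3.14 × 10^-5 M
La2(C2O4)3(s) ⇌ 2 La^3+ + 3 C2O4^2-, so Q = [La^3+]^2[C2O4^2-]^3
Q = (3.21 × 10^-5)^2(3.14 × 10^-5)^3 = 3.2 x 10^-23
Q > Ksp, so La2(C2O4)3 will precipitate.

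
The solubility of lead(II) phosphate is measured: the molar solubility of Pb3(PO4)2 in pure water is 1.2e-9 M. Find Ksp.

Pb3(PO4)2(s) <=> 3 Pb^2+ + 2 PO4^3-
Let s = molar solubility. Then [Pb^2+] = 3s and [PO4^3-] = 2s.
Ksp = [Pb^2+]^3[PO4^3-]^2
Ksp = (3s)^3(2s)^2 = 108s^5
Ksp = 108 × (1.2 × 10^-9)^5 = 2.7 × 10^-43

2.7 × 10^-43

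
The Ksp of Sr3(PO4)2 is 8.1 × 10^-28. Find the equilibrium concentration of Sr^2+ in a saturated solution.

4.5 x 10^-6 M

Sr3(PO4)2(s) ⇌ 3 Sr^2+(aq) + 2 PO4^3-(aq)
Ksp = [Sr^2+]^3[PO4^3-]^2
If s mol/L of Sr3(PO4)2 dissolves, [Sr^2+] = 3s and [PO4^3-] = 2s.
Ksp = (3s)^3(2s)^2 = 108s^5
s^5 = 8.1 × 10^-28 / 108, so s = 1.50 × 10^-6 M
[Sr^2+] = 3s = 4.5 x 10^-6 M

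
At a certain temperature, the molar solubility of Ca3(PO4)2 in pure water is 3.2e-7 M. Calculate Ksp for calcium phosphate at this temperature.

Ca3(PO4)2(s) ⇌ 3 Ca^2+(aq) + 2 PO4^3-(aq)
If s mol/L of Ca3(PO4)2 dissolves, [Ca^2+] = 3s and [PO4^3-] = 2s.
Ksp = [Ca^2+]^3[PO4^3-]^2
Substituting: Ksp = (3s)^3(2s)^2 = 108s^5
Ksp = 108 × (3.2 × 10^-7)^5 = 3.6 × 10^-31

Ksp ≈ 3.6 × 10^-31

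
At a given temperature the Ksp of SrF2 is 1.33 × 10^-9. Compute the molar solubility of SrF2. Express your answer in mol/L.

s = 6.93e-4 M

SrF2(s) ⇌ Sr^2+ + 2 F^-
Ksp = [Sr^2+][F^-]^2
Let s = molar solubility. Then [Sr^2+] = s and [F^-] = 2s.
So Ksp = s × (2s)^2 = 4s^3
Solving, s = (1.33 × 10^-9/4)^(1/3) = 6.93 × 10^-4 M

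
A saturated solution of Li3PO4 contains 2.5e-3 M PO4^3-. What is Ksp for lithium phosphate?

Li3PO4(s) ⇌ 3 Li^+(aq) + PO4^3-(aq)
Stoichiometry gives [Li^+] = (3/1)[PO4^3-] = 7.50 × 10^-3 M.
Ksp = [Li^+]^3[PO4^3-]
Ksp = (7.50 × 10^-3)^3 × 2.5 × 10^-3 = 1.1 × 10^-9

1.1 × 10^-9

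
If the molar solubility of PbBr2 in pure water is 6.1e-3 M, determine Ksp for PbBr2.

Ksp = 9.1e-7

PbBr2(s) ⇌ Pb^2+(aq) + 2 Br^-(aq)
Let s = molar solubility. Then [Pb^2+] = s and [Br^-] = 2s.
Ksp = [Pb^2+][Br^-]^2
Substituting: Ksp = s(2s)^2 = 4s^3
Ksp = 4 × (6.1 x 10^-3)^3 = 9.1 x 10^-7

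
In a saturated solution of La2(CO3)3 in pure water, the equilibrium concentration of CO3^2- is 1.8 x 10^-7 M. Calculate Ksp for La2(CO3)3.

8.4e-35

La2(CO3)3(s) ⇌ 2 La^3+ + 3 CO3^2-
Stoichiometry gives [La^3+] = (2/3)[CO3^2-] = 1.20 × 10^-7 M.
Ksp = [La^3+]^2[CO3^2-]^3
Ksp = (1.20 x 10^-7)^2 × (1.8 × 10^-7)^3 = 8.4 × 10^-35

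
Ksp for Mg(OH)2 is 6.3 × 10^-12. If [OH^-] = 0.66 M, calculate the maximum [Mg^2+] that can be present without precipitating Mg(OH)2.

Mg(OH)2(s) ⇌ Mg^2+ + 2 OH^-
Ksp = [Mg^2+][OH^-]^2
Precipitation begins when Q = Ksp. With [OH^-] = 0.66 M:
6.3 × 10^-12 = (0.66)^2 × [Mg^2+]
[Mg^2+] = (6.3 × 10^-12 / 4.36 x 10^-1) = 1.4 x 10^-11 M

[Mg^2+] ≈ 1.4 × 10^-11 M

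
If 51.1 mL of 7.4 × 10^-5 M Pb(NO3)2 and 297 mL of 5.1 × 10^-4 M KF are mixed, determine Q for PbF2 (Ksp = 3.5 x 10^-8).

Q ≈ 2.1 x 10^-12

Total volume = 51.1 + 297 = 348.1 mL.
[Pb^2+] = 7.4 x 10^-5 × (51.1/348.1) = 1.09 × 10^-5 M
[F^-] = 5.1 x 10^-4 × (297/348.1) = 4.35 × 10^-4 M
PbF2(s) <=> Pb^2+(aq) + 2 F^-(aq), so Q = [Pb^2+][F^-]^2
Q = (1.09 x 10^-5)(4.35 × 10^-4)^2 = 2.1 x 10^-12
Q < Ksp, so no precipitate of PbF2 forms.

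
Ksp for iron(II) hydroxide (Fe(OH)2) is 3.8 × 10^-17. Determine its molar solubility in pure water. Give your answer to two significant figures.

s = 2.1 x 10^-6 M

Fe(OH)2(s) ⇌ Fe^2+(aq) + 2 OH^-(aq)
Ksp = [Fe^2+][OH^-]^2
Let s = molar solubility. Then [Fe^2+] = s and [OH^-] = 2s.
Substituting: Ksp = s(2s)^2 = 4s^3
s = (3.8 × 10^-17 / 4)^(1/3) = 2.1 × 10^-6 M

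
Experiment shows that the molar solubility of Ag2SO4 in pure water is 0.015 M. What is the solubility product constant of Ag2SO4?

Ksp = 1.4e-5

Ag2SO4(s) ⇌ 2 Ag^+(aq) + SO4^2-(aq)
For each mole of Ag2SO4 that dissolves: [Ag^+] = 2s, [SO4^2-] = s.
Ksp = [Ag^+]^2[SO4^2-]
So Ksp = (2s)^2 × s = 4s^3
With s = 1.5 x 10^-2: Ksp = 1.4 x 10^-5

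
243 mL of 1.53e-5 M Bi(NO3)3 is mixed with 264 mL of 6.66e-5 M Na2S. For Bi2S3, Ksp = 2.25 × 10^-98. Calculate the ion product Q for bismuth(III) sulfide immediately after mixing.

2.24 x 10^-24

Total volume = 243 + 264 = 507 mL.
[Bi^3+] = 1.53 x 10^-5 × (243/507) = 7.333 × 10^-6 M
[S^2-] = 6.66 × 10^-5 × (264/507) = 3.468 × 10^-5 M
Bi2S3(s) ⇌ 2 Bi^3+(aq) + 3 S^2-(aq), so Q = [Bi^3+]^2[S^2-]^3
Q = (7.333 × 10^-6)^2(3.468 × 10^-5)^3 = 2.24 × 10^-24
Q > Ksp, so Bi2S3 will precipitate.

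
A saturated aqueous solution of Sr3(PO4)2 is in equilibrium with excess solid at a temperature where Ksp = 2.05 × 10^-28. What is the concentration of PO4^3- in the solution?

[PO4^3-] = 2.27 x 10^-6 M

Sr3(PO4)2(s) ⇌ 3 Sr^2+(aq) + 2 PO4^3-(aq)
Ksp = [Sr^2+]^3[PO4^3-]^2
With molar solubility s: [Sr^2+] = 3s, [PO4^3-] = 2s.
Ksp = (3s)^3(2s)^2 = 108s^5
s = (2.05 × 10^-28 / 108)^(1/5) = 1.137 x 10^-6 M
[PO4^3-] = 2s = 2.27 × 10^-6 M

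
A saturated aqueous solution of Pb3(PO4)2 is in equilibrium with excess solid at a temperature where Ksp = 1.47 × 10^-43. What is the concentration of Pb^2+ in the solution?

Pb3(PO4)2(s) ⇌ 3 Pb^2+ + 2 PO4^3-
Ksp = [Pb^2+]^3[PO4^3-]^2
Let s = molar solubility. Then [Pb^2+] = 3s and [PO4^3-] = 2s.
Ksp = (3s)^3(2s)^2 = 108s^5
Solving, s = (1.47 × 10^-43/108)^(1/5) = 1.064 × 10^-9 M
[Pb^2+] = 3s = 3.19 × 10^-9 M

[Pb^2+] ≈ 3.19 × 10^-9 M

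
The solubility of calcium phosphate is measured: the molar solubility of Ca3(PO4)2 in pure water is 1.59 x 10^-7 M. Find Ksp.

1.10e-32

Ca3(PO4)2(s) ⇌ 3 Ca^2+(aq) + 2 PO4^3-(aq)
If s mol/L of Ca3(PO4)2 dissolves, [Ca^2+] = 3s and [PO4^3-] = 2s.
Ksp = [Ca^2+]^3[PO4^3-]^2
So Ksp = (3s)^3 × (2s)^2 = 108s^5
With s = 1.59 x 10^-7: Ksp = 1.10 × 10^-32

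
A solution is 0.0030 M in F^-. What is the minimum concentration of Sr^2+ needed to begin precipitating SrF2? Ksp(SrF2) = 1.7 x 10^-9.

SrF2(s) <=> Sr^2+(aq) + 2 F^-(aq)
Ksp = [Sr^2+][F^-]^2
Precipitation begins when Q = Ksp. With [F^-] = 0.0030 M:
1.7 x 10^-9 = (0.0030)^2 × [Sr^2+]
[Sr^2+] = (1.7 x 10^-9 / 9.00 × 10^-6) = 1.9 × 10^-4 M

1.9e-4 M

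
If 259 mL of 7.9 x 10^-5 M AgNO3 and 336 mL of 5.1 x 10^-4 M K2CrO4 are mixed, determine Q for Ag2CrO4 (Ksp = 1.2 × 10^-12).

3.4e-13

Total volume = 259 + 336 = 595 mL.
[Ag^+] = 7.9 x 10^-5 × (259/595) = 3.44 × 10^-5 M
[CrO4^2-] = 5.1 × 10^-4 × (336/595) = 2.88 × 10^-4 M
Ag2CrO4(s) ⇌ 2 Ag^+ + CrO4^2-, so Q = [Ag^+]^2[CrO4^2-]
Q = (3.44 × 10^-5)^2(2.88 × 10^-4) = 3.4 × 10^-13
Q < Ksp, so no precipitate of Ag2CrO4 forms.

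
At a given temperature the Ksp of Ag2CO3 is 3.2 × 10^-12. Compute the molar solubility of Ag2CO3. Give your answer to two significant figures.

s = 9.3 x 10^-5 M

Ag2CO3(s) ⇌ 2 Ag^+(aq) + CO3^2-(aq)
Ksp = [Ag^+]^2[CO3^2-]
With molar solubility s: [Ag^+] = 2s, [CO3^2-] = s.
So Ksp = (2s)^2 × s = 4s^3
s = (3.2 × 10^-12 / 4)^(1/3) = 9.3 x 10^-5 M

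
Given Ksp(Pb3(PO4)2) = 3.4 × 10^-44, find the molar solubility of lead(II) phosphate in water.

Pb3(PO4)2(s) ⇌ 3 Pb^2+ + 2 PO4^3-
Ksp = [Pb^2+]^3[PO4^3-]^2
For each mole of Pb3(PO4)2 that dissolves: [Pb^2+] = 3s, [PO4^3-] = 2s.
So Ksp = (3s)^3 × (2s)^2 = 108s^5
s = (3.4 × 10^-44 / 108)^(1/5) = 7.9 × 10^-10 M

s ≈ 7.9e-10 M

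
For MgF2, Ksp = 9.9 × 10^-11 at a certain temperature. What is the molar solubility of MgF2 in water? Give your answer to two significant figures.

2.9 x 10^-4 M

MgF2(s) ⇌ Mg^2+(aq) + 2 F^-(aq)
Ksp = [Mg^2+][F^-]^2
With molar solubility s: [Mg^2+] = s, [F^-] = 2s.
Ksp = s(2s)^2 = 4s^3
Solving, s = (9.9 × 10^-11/4)^(1/3) = 2.9 x 10^-4 M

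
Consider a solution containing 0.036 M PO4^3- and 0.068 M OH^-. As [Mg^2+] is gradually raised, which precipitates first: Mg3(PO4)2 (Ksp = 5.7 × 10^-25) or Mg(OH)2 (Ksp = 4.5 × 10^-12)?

Precipitation of each salt starts when its ion product equals its Ksp.
For Mg3(PO4)2: 5.7 × 10^-25 = (0.036)^2 × [Mg^2+]^3  ⇒  [Mg^2+] = 7.6 x 10^-8 M.
For Mg(OH)2: 4.5 × 10^-12 = (0.068)^2 × [Mg^2+]  ⇒  [Mg^2+] = 9.7 × 10^-10 M.
The salt with the lower threshold [Mg^2+] precipitates first: Mg(OH)2.

Mg(OH)2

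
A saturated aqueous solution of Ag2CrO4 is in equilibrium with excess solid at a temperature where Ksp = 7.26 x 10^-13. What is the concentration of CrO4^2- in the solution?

5.66 x 10^-5 M

Ag2CrO4(s) <=> 2 Ag^+(aq) + CrO4^2-(aq)
Ksp = [Ag^+]^2[CrO4^2-]
Let s = molar solubility. Then [Ag^+] = 2s and [CrO4^2-] = s.
Ksp = (2s)^2s = 4s^3
s = (7.26 x 10^-13 / 4)^(1/3) = 5.662 × 10^-5 M
[CrO4^2-] = s = 5.66 x 10^-5 M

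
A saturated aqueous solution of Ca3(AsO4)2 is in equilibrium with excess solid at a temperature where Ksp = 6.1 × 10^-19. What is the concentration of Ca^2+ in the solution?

Ca3(AsO4)2(s) <=> 3 Ca^2+ + 2 AsO4^3-
Ksp = [Ca^2+]^3[AsO4^3-]^2
Let s = molar solubility. Then [Ca^2+] = 3s and [AsO4^3-] = 2s.
Ksp = (3s)^3(2s)^2 = 108s^5
s^5 = 6.1 × 10^-19 / 108, so s = 8.92 × 10^-5 M
[Ca^2+] = 3s = 2.7 × 10^-4 M

[Ca^2+] ≈ 2.7 × 10^-4 M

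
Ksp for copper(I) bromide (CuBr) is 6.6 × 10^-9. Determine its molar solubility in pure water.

CuBr(s) <=> Cu^+ + Br^-
Ksp = [Cu^+][Br^-]
If s mol/L of CuBr dissolves, [Cu^+] = s and [Br^-] = s.
Ksp = s × s = s^2
s = √(6.6 × 10^-9) = 8.1 x 10^-5 M

s ≈ 8.1 x 10^-5 M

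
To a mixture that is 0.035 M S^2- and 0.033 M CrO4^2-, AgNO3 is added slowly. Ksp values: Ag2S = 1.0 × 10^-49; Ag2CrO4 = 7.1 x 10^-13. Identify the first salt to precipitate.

Ag2S

Each salt begins to precipitate when Q = Ksp, i.e. when [Ag^+] reaches its threshold.
For Ag2S: 1.0 × 10^-49 = 0.035 × [Ag^+]^2  ⇒  [Ag^+] = 1.7 x 10^-24 M.
For Ag2CrO4: 7.1 x 10^-13 = 0.033 × [Ag^+]^2  ⇒  [Ag^+] = 4.6 x 10^-6 M.
The salt with the lower threshold [Ag^+] precipitates first: Ag2S.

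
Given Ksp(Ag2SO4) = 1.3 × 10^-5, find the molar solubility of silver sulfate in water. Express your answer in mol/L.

s = 0.015 M

Ag2SO4(s) <=> 2 Ag^+ + SO4^2-
Ksp = [Ag^+]^2[SO4^2-]
If s mol/L of Ag2SO4 dissolves, [Ag^+] = 2s and [SO4^2-] = s.
Substituting: Ksp = (2s)^2s = 4s^3
s = (1.3 × 10^-5 / 4)^(1/3) = 1.5 × 10^-2 M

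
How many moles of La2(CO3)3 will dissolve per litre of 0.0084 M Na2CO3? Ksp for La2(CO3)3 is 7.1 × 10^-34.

La2(CO3)3(s) ⇌ 2 La^3+ + 3 CO3^2-
Ksp = [La^3+]^2[CO3^2-]^3
If s mol/L dissolves here, [La^3+] = 2s, [CO3^2-] = 0.0084 + 3s ≈ 0.0084 (Ksp is small, so little additional dissolves).
Ksp ≈ (2s)^2 × (0.0084)^3
s = 1.7 x 10^-14 M
Check: 3s = 5.2 x 10^-14 ≪ 0.0084, so the approximation is valid.

1.7 x 10^-14 M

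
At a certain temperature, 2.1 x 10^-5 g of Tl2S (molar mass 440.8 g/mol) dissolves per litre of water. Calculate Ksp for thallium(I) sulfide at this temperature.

Molar solubility s = (2.1 x 10^-5 g/L) / (440.8 g/mol) = 4.76 × 10^-8 M.
Tl2S(s) ⇌ 2 Tl^+(aq) + S^2-(aq)
Let s = molar solubility. Then [Tl^+] = 2s and [S^2-] = s.
Ksp = [Tl^+]^2[S^2-]
So Ksp = (2s)^2 × s = 4s^3
With s = 4.76 × 10^-8: Ksp = 4.3 x 10^-22

Ksp = 4.3 × 10^-22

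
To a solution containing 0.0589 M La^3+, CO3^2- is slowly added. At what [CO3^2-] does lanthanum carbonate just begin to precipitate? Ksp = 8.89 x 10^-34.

[CO3^2-] ≈ 6.35 × 10^-11 M

La2(CO3)3(s) <=> 2 La^3+ + 3 CO3^2-
Ksp = [La^3+]^2[CO3^2-]^3
Precipitation begins when Q = Ksp. With [La^3+] = 0.0589 M:
8.89 x 10^-34 = (0.0589)^2 × [CO3^2-]^3
[CO3^2-] = (8.89 x 10^-34 / 3.469 × 10^-3)^(1/3) = 6.35 x 10^-11 M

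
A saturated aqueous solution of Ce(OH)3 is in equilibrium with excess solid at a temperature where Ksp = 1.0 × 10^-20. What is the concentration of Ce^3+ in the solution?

Ce(OH)3(s) ⇌ Ce^3+ + 3 OH^-
Ksp = [Ce^3+][OH^-]^3
For each mole of Ce(OH)3 that dissolves: [Ce^3+] = s, [OH^-] = 3s.
Ksp = s(3s)^3 = 27s^4
s^4 = 1.0 × 10^-20 / 27, so s = 4.39 × 10^-6 M
[Ce^3+] = s = 4.4 × 10^-6 M

[Ce^3+] ≈ 4.4e-6 M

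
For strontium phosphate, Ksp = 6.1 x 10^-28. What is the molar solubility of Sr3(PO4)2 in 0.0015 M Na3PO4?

Sr3(PO4)2(s) ⇌ 3 Sr^2+ + 2 PO4^3-
Ksp = [Sr^2+]^3[PO4^3-]^2
Let s be the molar solubility in this solution. [Sr^2+] = 3s, [PO4^3-] = 0.0015 + 2s ≈ 0.0015 (since PO4^3- from Na3PO4 dominates).
Ksp ≈ (3s)^3 × (0.0015)^2
s = 2.2 x 10^-8 M
Check: 2s = 4.3 × 10^-8 ≪ 0.0015, so the approximation is valid.

2.2 × 10^-8 M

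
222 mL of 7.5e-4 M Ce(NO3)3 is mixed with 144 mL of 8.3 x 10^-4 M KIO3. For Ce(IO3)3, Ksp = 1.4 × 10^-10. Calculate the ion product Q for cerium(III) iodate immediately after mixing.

Q ≈ 1.6e-14

Total volume = 222 + 144 = 366 mL.
[Ce^3+] = 7.5 × 10^-4 × (222/366) = 4.55 × 10^-4 M
[IO3^-] = 8.3 × 10^-4 × (144/366) = 3.27 x 10^-4 M
Ce(IO3)3(s) <=> Ce^3+(aq) + 3 IO3^-(aq), so Q = [Ce^3+][IO3^-]^3
Q = (4.55 × 10^-4)(3.27 × 10^-4)^3 = 1.6 × 10^-14
Q < Ksp, so no precipitate of Ce(IO3)3 forms.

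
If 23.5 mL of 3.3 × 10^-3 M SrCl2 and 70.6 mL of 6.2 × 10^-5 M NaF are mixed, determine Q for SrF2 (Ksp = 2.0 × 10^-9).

Total volume = 23.5 + 70.6 = 94.1 mL.
[Sr^2+] = 3.3 × 10^-3 × (23.5/94.1) = 8.24 × 10^-4 M
[F^-] = 6.2 × 10^-5 × (70.6/94.1) = 4.65 x 10^-5 M
SrF2(s) <=> Sr^2+ + 2 F^-, so Q = [Sr^2+][F^-]^2
Q = (8.24 × 10^-4)(4.65 × 10^-5)^2 = 1.8 x 10^-12
Q < Ksp, so no precipitate of SrF2 forms.

1.8e-12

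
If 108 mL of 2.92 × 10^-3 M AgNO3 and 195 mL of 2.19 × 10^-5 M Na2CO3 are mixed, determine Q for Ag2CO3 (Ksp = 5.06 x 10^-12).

Q ≈ 1.53e-11

Total volume = 108 + 195 = 303 mL.
[Ag^+] = 2.92 × 10^-3 × (108/303) = 1.041 x 10^-3 M
[CO3^2-] = 2.19 × 10^-5 × (195/303) = 1.409 x 10^-5 M
Ag2CO3(s) <=> 2 Ag^+(aq) + CO3^2-(aq), so Q = [Ag^+]^2[CO3^2-]
Q = (1.041 × 10^-3)^2(1.409 x 10^-5) = 1.53 × 10^-11
Q > Ksp, so Ag2CO3 will precipitate.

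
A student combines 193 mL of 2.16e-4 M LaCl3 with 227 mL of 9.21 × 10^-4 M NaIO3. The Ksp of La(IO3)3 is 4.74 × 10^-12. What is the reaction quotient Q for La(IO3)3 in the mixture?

Total volume = 193 + 227 = 420 mL.
[La^3+] = 2.16 × 10^-4 × (193/420) = 9.926 × 10^-5 M
[IO3^-] = 9.21 x 10^-4 × (227/420) = 4.978 × 10^-4 M
La(IO3)3(s) ⇌ La^3+(aq) + 3 IO3^-(aq), so Q = [La^3+][IO3^-]^3
Q = (9.926 × 10^-5)(4.978 × 10^-4)^3 = 1.22 × 10^-14
Q < Ksp, so no precipitate of La(IO3)3 forms.

Q ≈ 1.22 × 10^-14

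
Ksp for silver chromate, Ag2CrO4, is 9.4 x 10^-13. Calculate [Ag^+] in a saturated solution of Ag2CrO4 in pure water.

[Ag^+] ≈ 1.2e-4 M

Ag2CrO4(s) <=> 2 Ag^+(aq) + CrO4^2-(aq)
Ksp = [Ag^+]^2[CrO4^2-]
If s mol/L of Ag2CrO4 dissolves, [Ag^+] = 2s and [CrO4^2-] = s.
Ksp = (2s)^2s = 4s^3
s^3 = 9.4 x 10^-13 / 4, so s = 6.17 × 10^-5 M
[Ag^+] = 2s = 1.2 x 10^-4 M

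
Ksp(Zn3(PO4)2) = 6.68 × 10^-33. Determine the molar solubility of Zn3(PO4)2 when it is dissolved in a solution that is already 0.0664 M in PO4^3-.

Zn3(PO4)2(s) ⇌ 3 Zn^2+(aq) + 2 PO4^3-(aq)
Ksp = [Zn^2+]^3[PO4^3-]^2
Let s be the molar solubility in this solution. [Zn^2+] = 3s, [PO4^3-] = 0.0664 + 2s ≈ 0.0664 (since the PO4^3- already present dominates).
Ksp ≈ (3s)^3 × (0.0664)^2
s = 3.83 x 10^-11 M
Check: 2s = 7.7 × 10^-11 ≪ 0.0664, so the approximation is valid.

3.83 x 10^-11 M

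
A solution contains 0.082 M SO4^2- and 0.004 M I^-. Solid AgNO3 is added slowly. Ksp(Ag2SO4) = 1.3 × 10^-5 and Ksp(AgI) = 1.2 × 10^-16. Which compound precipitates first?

Each salt begins to precipitate when Q = Ksp, i.e. when [Ag^+] reaches its threshold.
For Ag2SO4: 1.3 × 10^-5 = 0.082 × [Ag^+]^2  ⇒  [Ag^+] = 1.3 × 10^-2 M.
For AgI: 1.2 × 10^-16 = 0.004 × [Ag^+]  ⇒  [Ag^+] = 3.0 × 10^-14 M.
The salt with the lower threshold [Ag^+] precipitates first: AgI.

AgI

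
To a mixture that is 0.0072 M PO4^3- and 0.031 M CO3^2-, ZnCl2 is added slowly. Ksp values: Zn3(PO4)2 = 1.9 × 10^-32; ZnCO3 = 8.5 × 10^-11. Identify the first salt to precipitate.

Zn3(PO4)2

Precipitation of each salt starts when its ion product equals its Ksp.
For Zn3(PO4)2: 1.9 × 10^-32 = (0.0072)^2 × [Zn^2+]^3  ⇒  [Zn^2+] = 7.2 × 10^-10 M.
For ZnCO3: 8.5 × 10^-11 = 0.031 × [Zn^2+]  ⇒  [Zn^2+] = 2.7 × 10^-9 M.
The salt with the lower threshold [Zn^2+] precipitates first: Zn3(PO4)2.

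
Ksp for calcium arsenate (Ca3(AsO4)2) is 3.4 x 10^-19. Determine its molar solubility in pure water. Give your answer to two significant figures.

Ca3(AsO4)2(s) ⇌ 3 Ca^2+(aq) + 2 AsO4^3-(aq)
Ksp = [Ca^2+]^3[AsO4^3-]^2
For each mole of Ca3(AsO4)2 that dissolves: [Ca^2+] = 3s, [AsO4^3-] = 2s.
Ksp = (3s)^3(2s)^2 = 108s^5
Solving, s = (3.4 x 10^-19/108)^(1/5) = 7.9 × 10^-5 M

s ≈ 7.9e-5 M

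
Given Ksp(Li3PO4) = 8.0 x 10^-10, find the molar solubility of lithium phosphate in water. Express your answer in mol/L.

Li3PO4(s) ⇌ 3 Li^+(aq) + PO4^3-(aq)
Ksp = [Li^+]^3[PO4^3-]
With molar solubility s: [Li^+] = 3s, [PO4^3-] = s.
So Ksp = (3s)^3 × s = 27s^4
s = (8.0 x 10^-10 / 27)^(1/4) = 2.3 × 10^-3 M

2.3 × 10^-3 M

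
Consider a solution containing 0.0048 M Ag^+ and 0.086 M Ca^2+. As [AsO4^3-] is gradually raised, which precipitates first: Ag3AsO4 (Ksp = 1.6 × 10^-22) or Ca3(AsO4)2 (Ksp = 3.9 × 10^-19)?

Ag3AsO4

Precipitation of each salt starts when its ion product equals its Ksp.
For Ag3AsO4: 1.6 × 10^-22 = (0.0048)^3 × [AsO4^3-]  ⇒  [AsO4^3-] = 1.4 × 10^-15 M.
For Ca3(AsO4)2: 3.9 × 10^-19 = (0.086)^3 × [AsO4^3-]^2  ⇒  [AsO4^3-] = 2.5 × 10^-8 M.
The salt with the lower threshold [AsO4^3-] precipitates first: Ag3AsO4.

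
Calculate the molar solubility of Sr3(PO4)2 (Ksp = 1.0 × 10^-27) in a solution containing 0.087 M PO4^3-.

Sr3(PO4)2(s) ⇌ 3 Sr^2+(aq) + 2 PO4^3-(aq)
Ksp = [Sr^2+]^3[PO4^3-]^2
Let s = moles of Sr3(PO4)2 that dissolve per litre. [Sr^2+] = 3s, [PO4^3-] = 0.087 + 2s ≈ 0.087 (since the PO4^3- already present dominates).
Ksp ≈ (3s)^3 × (0.087)^2
s = 1.7 × 10^-9 M
Check: 2s = 3.4 x 10^-9 ≪ 0.087, so the approximation is valid.

s ≈ 1.7 × 10^-9 M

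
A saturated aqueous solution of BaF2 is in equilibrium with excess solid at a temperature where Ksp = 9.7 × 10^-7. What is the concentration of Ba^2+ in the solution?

BaF2(s) ⇌ Ba^2+ + 2 F^-
Ksp = [Ba^2+][F^-]^2
Let s = molar solubility. Then [Ba^2+] = s and [F^-] = 2s.
Ksp = s(2s)^2 = 4s^3
s = (9.7 × 10^-7 / 4)^(1/3) = 6.24 x 10^-3 M
[Ba^2+] = s = 6.2 x 10^-3 M

6.2 × 10^-3 M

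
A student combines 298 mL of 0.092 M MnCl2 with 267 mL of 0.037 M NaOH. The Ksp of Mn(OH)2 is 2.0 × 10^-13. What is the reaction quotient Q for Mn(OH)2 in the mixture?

Total volume = 298 + 267 = 565 mL.
[Mn^2+] = 9.2 × 10^-2 × (298/565) = 4.85 × 10^-2 M
[OH^-] = 3.7 × 10^-2 × (267/565) = 1.75 × 10^-2 M
Mn(OH)2(s) <=> Mn^2+ + 2 OH^-, so Q = [Mn^2+][OH^-]^2
Q = (4.85 × 10^-2)(1.75 × 10^-2)^2 = 1.5 × 10^-5
Q > Ksp, so Mn(OH)2 will precipitate.

Q ≈ 1.5 × 10^-5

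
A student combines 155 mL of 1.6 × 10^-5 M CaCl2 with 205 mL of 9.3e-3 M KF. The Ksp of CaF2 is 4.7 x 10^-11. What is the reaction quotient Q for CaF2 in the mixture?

Total volume = 155 + 205 = 360 mL.
[Ca^2+] = 1.6 × 10^-5 × (155/360) = 6.89 x 10^-6 M
[F^-] = 9.3 x 10^-3 × (205/360) = 5.30 × 10^-3 M
CaF2(s) <=> Ca^2+ + 2 F^-, so Q = [Ca^2+][F^-]^2
Q = (6.89 × 10^-6)(5.30 × 10^-3)^2 = 1.9 x 10^-10
Q > Ksp, so CaF2 will precipitate.

Q = 1.9 × 10^-10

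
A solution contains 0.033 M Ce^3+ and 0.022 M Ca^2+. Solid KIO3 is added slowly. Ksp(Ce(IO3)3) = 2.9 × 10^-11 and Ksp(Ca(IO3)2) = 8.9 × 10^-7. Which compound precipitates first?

Each salt begins to precipitate when Q = Ksp, i.e. when [IO3^-] reaches its threshold.
For Ce(IO3)3: 2.9 × 10^-11 = 0.033 × [IO3^-]^3  ⇒  [IO3^-] = 9.6 x 10^-4 M.
For Ca(IO3)2: 8.9 × 10^-7 = 0.022 × [IO3^-]^2  ⇒  [IO3^-] = 6.4 × 10^-3 M.
The salt with the lower threshold [IO3^-] precipitates first: Ce(IO3)3.

Ce(IO3)3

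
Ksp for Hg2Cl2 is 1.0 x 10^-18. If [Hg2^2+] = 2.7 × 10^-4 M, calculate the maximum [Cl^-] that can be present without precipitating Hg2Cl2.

Hg2Cl2(s) <=> Hg2^2+ + 2 Cl^-
Ksp = [Hg2^2+][Cl^-]^2
Precipitation begins when Q = Ksp. With [Hg2^2+] = 2.7 × 10^-4 M:
1.0 x 10^-18 = (2.7 × 10^-4) × [Cl^-]^2
[Cl^-] = (1.0 x 10^-18 / 2.7 × 10^-4)^(1/2) = 6.1 × 10^-8 M

6.1 × 10^-8 M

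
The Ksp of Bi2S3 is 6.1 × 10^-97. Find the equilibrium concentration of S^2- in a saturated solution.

[S^2-] = 6.7 × 10^-20 M

Bi2S3(s) <=> 2 Bi^3+(aq) + 3 S^2-(aq)
Ksp = [Bi^3+]^2[S^2-]^3
With molar solubility s: [Bi^3+] = 2s, [S^2-] = 3s.
So Ksp = (2s)^2 × (3s)^3 = 108s^5
s^5 = 6.1 × 10^-97 / 108, so s = 2.24 × 10^-20 M
[S^2-] = 3s = 6.7 × 10^-20 M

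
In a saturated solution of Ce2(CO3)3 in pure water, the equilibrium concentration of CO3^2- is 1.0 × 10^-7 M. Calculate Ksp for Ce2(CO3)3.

Ksp ≈ 4.4 × 10^-36

Ce2(CO3)3(s) ⇌ 2 Ce^3+ + 3 CO3^2-
Stoichiometry gives [Ce^3+] = (2/3)[CO3^2-] = 6.67 × 10^-8 M.
Ksp = [Ce^3+]^2[CO3^2-]^3
Ksp = (6.67 × 10^-8)^2 × (1.0 × 10^-7)^3 = 4.4 x 10^-36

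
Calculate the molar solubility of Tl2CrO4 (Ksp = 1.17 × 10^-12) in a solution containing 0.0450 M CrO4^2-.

Tl2CrO4(s) ⇌ 2 Tl^+ + CrO4^2-
Ksp = [Tl^+]^2[CrO4^2-]
Let s = moles of Tl2CrO4 that dissolve per litre. [Tl^+] = 2s, [CrO4^2-] = 0.0450 + s ≈ 0.0450 (Ksp is small, so little additional dissolves).
Ksp ≈ (2s)^2 × 0.0450
s = 2.55 × 10^-6 M
Check: s = 2.5 x 10^-6 ≪ 0.0450, so the approximation is valid.

2.55 × 10^-6 M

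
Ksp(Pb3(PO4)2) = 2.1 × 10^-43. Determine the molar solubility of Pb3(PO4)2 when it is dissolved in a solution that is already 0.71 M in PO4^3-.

s = 2.5 x 10^-15 M

Pb3(PO4)2(s) ⇌ 3 Pb^2+ + 2 PO4^3-
Ksp = [Pb^2+]^3[PO4^3-]^2
Let s be the molar solubility in this solution. [Pb^2+] = 3s, [PO4^3-] = 0.71 + 2s ≈ 0.71 (since the PO4^3- already present dominates).
Ksp ≈ (3s)^3 × (0.71)^2
s = 2.5 × 10^-15 M
Check: 2s = 5.0 × 10^-15 ≪ 0.71, so the approximation is valid.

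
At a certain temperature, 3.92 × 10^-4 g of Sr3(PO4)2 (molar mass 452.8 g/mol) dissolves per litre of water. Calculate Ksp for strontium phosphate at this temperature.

Molar solubility s = (3.92 × 10^-4 g/L) / (452.8 g/mol) = 8.657 x 10^-7 M.
Sr3(PO4)2(s) ⇌ 3 Sr^2+(aq) + 2 PO4^3-(aq)
For each mole of Sr3(PO4)2 that dissolves: [Sr^2+] = 3s, [PO4^3-] = 2s.
Ksp = [Sr^2+]^3[PO4^3-]^2
Substituting: Ksp = (3s)^3(2s)^2 = 108s^5
Ksp = 108 × (8.657 × 10^-7)^5 = 5.25 × 10^-29

Ksp ≈ 5.25 × 10^-29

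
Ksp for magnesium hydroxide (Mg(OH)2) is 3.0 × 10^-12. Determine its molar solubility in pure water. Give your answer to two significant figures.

s = 9.1 × 10^-5 M

Mg(OH)2(s) ⇌ Mg^2+(aq) + 2 OH^-(aq)
Ksp = [Mg^2+][OH^-]^2
For each mole of Mg(OH)2 that dissolves: [Mg^2+] = s, [OH^-] = 2s.
Substituting: Ksp = s(2s)^2 = 4s^3
Solving, s = (3.0 × 10^-12/4)^(1/3) = 9.1 × 10^-5 M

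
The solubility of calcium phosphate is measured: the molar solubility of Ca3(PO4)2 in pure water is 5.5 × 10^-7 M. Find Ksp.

Ksp ≈ 5.4e-30

Ca3(PO4)2(s) ⇌ 3 Ca^2+ + 2 PO4^3-
Let s = molar solubility. Then [Ca^2+] = 3s and [PO4^3-] = 2s.
Ksp = [Ca^2+]^3[PO4^3-]^2
Substituting: Ksp = (3s)^3(2s)^2 = 108s^5
With s = 5.5 × 10^-7: Ksp = 5.4 x 10^-30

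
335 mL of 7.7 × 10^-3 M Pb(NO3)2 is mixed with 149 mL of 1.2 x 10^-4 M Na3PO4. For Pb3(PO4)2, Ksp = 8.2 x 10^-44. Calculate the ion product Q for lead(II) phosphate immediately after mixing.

2.1 × 10^-16

Total volume = 335 + 149 = 484 mL.
[Pb^2+] = 7.7 × 10^-3 × (335/484) = 5.33 × 10^-3 M
[PO4^3-] = 1.2 × 10^-4 × (149/484) = 3.69 x 10^-5 M
Pb3(PO4)2(s) ⇌ 3 Pb^2+ + 2 PO4^3-, so Q = [Pb^2+]^3[PO4^3-]^2
Q = (5.33 × 10^-3)^3(3.69 x 10^-5)^2 = 2.1 × 10^-16
Q > Ksp, so Pb3(PO4)2 will precipitate.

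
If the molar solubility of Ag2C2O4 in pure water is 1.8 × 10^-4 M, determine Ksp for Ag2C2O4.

Ksp ≈ 2.3e-11

Ag2C2O4(s) <=> 2 Ag^+(aq) + C2O4^2-(aq)
For each mole of Ag2C2O4 that dissolves: [Ag^+] = 2s, [C2O4^2-] = s.
Ksp = [Ag^+]^2[C2O4^2-]
So Ksp = (2s)^2 × s = 4s^3
With s = 1.8 × 10^-4: Ksp = 2.3 × 10^-11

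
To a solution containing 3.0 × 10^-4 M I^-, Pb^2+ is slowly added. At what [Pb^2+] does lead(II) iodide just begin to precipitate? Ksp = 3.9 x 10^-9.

4.3 × 10^-2 M

PbI2(s) ⇌ Pb^2+ + 2 I^-
Ksp = [Pb^2+][I^-]^2
Precipitation begins when Q = Ksp. With [I^-] = 3.0 × 10^-4 M:
3.9 x 10^-9 = (3.0 × 10^-4)^2 × [Pb^2+]
[Pb^2+] = (3.9 x 10^-9 / 9.00 × 10^-8) = 4.3 × 10^-2 M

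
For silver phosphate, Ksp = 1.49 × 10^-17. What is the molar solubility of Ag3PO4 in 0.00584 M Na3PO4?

Ag3PO4(s) ⇌ 3 Ag^+ + PO4^3-
Ksp = [Ag^+]^3[PO4^3-]
If s mol/L dissolves here, [Ag^+] = 3s, [PO4^3-] = 0.00584 + s ≈ 0.00584 (Ksp is small, so little additional dissolves).
Ksp ≈ (3s)^3 × 0.00584
s = 4.55 × 10^-6 M
Check: s = 4.6 x 10^-6 ≪ 0.00584, so the approximation is valid.

s ≈ 4.55 x 10^-6 M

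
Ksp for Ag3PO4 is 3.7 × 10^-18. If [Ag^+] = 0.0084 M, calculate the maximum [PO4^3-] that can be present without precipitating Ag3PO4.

Ag3PO4(s) <=> 3 Ag^+(aq) + PO4^3-(aq)
Ksp = [Ag^+]^3[PO4^3-]
Precipitation begins when Q = Ksp. With [Ag^+] = 0.0084 M:
3.7 × 10^-18 = (0.0084)^3 × [PO4^3-]
[PO4^3-] = (3.7 × 10^-18 / 5.93 x 10^-7) = 6.2 × 10^-12 M

[PO4^3-] = 6.2e-12 M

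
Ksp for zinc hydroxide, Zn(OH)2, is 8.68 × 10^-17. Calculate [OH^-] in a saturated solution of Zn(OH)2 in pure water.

[OH^-] = 5.58e-6 M

Zn(OH)2(s) ⇌ Zn^2+ + 2 OH^-
Ksp = [Zn^2+][OH^-]^2
If s mol/L of Zn(OH)2 dissolves, [Zn^2+] = s and [OH^-] = 2s.
So Ksp = s × (2s)^2 = 4s^3
s^3 = 8.68 × 10^-17 / 4, so s = 2.789 x 10^-6 M
[OH^-] = 2s = 5.58 x 10^-6 M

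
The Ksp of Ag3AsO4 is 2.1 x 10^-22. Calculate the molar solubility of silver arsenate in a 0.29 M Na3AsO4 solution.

Ag3AsO4(s) <=> 3 Ag^+ + AsO4^3-
Ksp = [Ag^+]^3[AsO4^3-]
Let s = moles of Ag3AsO4 that dissolve per litre. [Ag^+] = 3s, [AsO4^3-] = 0.29 + s ≈ 0.29 (since AsO4^3- from Na3AsO4 dominates).
Ksp ≈ (3s)^3 × 0.29
s = 3.0 × 10^-8 M
Check: s = 3.0 × 10^-8 ≪ 0.29, so the approximation is valid.

s = 3.0 x 10^-8 M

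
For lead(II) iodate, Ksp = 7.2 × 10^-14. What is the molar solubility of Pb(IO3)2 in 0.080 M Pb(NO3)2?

Pb(IO3)2(s) ⇌ Pb^2+(aq) + 2 IO3^-(aq)
Ksp = [Pb^2+][IO3^-]^2
Let s = moles of Pb(IO3)2 that dissolve per litre. [Pb^2+] = 0.080 + s ≈ 0.080, [IO3^-] = 2s (Ksp is small, so little additional dissolves).
Ksp ≈ 0.080 × (2s)^2
s = 4.7 × 10^-7 M
Check: s = 4.7 x 10^-7 ≪ 0.080, so the approximation is valid.

s = 4.7e-7 M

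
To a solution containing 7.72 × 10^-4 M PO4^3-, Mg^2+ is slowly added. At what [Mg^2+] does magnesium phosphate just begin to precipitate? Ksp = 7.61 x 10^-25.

Mg3(PO4)2(s) ⇌ 3 Mg^2+ + 2 PO4^3-
Ksp = [Mg^2+]^3[PO4^3-]^2
Precipitation begins when Q = Ksp. With [PO4^3-] = 7.72 × 10^-4 M:
7.61 x 10^-25 = (7.72 × 10^-4)^2 × [Mg^2+]^3
[Mg^2+] = (7.61 x 10^-25 / 5.960 x 10^-7)^(1/3) = 1.08 × 10^-6 M

[Mg^2+] = 1.08 x 10^-6 M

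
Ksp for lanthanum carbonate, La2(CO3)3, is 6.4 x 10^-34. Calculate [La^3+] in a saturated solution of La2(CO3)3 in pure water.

[La^3+] = 1.8 × 10^-7 M

La2(CO3)3(s) ⇌ 2 La^3+(aq) + 3 CO3^2-(aq)
Ksp = [La^3+]^2[CO3^2-]^3
With molar solubility s: [La^3+] = 2s, [CO3^2-] = 3s.
Ksp = (2s)^2(3s)^3 = 108s^5
Solving, s = (6.4 x 10^-34/108)^(1/5) = 9.01 × 10^-8 M
[La^3+] = 2s = 1.8 × 10^-7 M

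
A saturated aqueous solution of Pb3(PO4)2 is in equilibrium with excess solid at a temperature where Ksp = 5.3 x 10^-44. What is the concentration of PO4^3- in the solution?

Pb3(PO4)2(s) ⇌ 3 Pb^2+ + 2 PO4^3-
Ksp = [Pb^2+]^3[PO4^3-]^2
If s mol/L of Pb3(PO4)2 dissolves, [Pb^2+] = 3s and [PO4^3-] = 2s.
Ksp = (3s)^3(2s)^2 = 108s^5
s = (5.3 x 10^-44 / 108)^(1/5) = 8.67 × 10^-10 M
[PO4^3-] = 2s = 1.7 × 10^-9 M

1.7e-9 M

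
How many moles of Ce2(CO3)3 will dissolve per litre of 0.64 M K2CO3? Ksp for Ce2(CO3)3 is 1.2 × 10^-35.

Ce2(CO3)3(s) ⇌ 2 Ce^3+(aq) + 3 CO3^2-(aq)
Ksp = [Ce^3+]^2[CO3^2-]^3
If s mol/L dissolves here, [Ce^3+] = 2s, [CO3^2-] = 0.64 + 3s ≈ 0.64 (Ksp is small, so little additional dissolves).
Ksp ≈ (2s)^2 × (0.64)^3
s = 3.4 × 10^-18 M
Check: 3s = 1.0 × 10^-17 ≪ 0.64, so the approximation is valid.

3.4e-18 M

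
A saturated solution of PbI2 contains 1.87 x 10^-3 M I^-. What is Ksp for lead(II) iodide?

PbI2(s) ⇌ Pb^2+ + 2 I^-
Stoichiometry gives [Pb^2+] = (1/2)[I^-] = 9.350 × 10^-4 M.
Ksp = [Pb^2+][I^-]^2
Ksp = 9.350 × 10^-4 × (1.87 × 10^-3)^2 = 3.27 × 10^-9

Ksp = 3.27 x 10^-9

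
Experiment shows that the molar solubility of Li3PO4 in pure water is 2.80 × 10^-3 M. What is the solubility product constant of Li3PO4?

1.66 × 10^-9

Li3PO4(s) ⇌ 3 Li^+(aq) + PO4^3-(aq)
With molar solubility s: [Li^+] = 3s, [PO4^3-] = s.
Ksp = [Li^+]^3[PO4^3-]
So Ksp = (3s)^3 × s = 27s^4
Ksp = 27 × (2.80 × 10^-3)^4 = 1.66 × 10^-9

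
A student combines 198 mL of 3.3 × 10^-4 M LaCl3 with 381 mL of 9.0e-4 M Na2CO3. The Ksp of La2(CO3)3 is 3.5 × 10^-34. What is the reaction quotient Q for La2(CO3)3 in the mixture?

Total volume = 198 + 381 = 579 mL.
[La^3+] = 3.3 × 10^-4 × (198/579) = 1.13 x 10^-4 M
[CO3^2-] = 9.0 × 10^-4 × (381/579) = 5.92 × 10^-4 M
La2(CO3)3(s) ⇌ 2 La^3+(aq) + 3 CO3^2-(aq), so Q = [La^3+]^2[CO3^2-]^3
Q = (1.13 × 10^-4)^2(5.92 × 10^-4)^3 = 2.6 × 10^-18
Q > Ksp, so La2(CO3)3 will precipitate.

2.6e-18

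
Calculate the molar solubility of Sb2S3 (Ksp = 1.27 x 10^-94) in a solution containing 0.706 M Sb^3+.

Sb2S3(s) ⇌ 2 Sb^3+(aq) + 3 S^2-(aq)
Ksp = [Sb^3+]^2[S^2-]^3
Let s = moles of Sb2S3 that dissolve per litre. [Sb^3+] = 0.706 + 2s ≈ 0.706, [S^2-] = 3s (common-ion effect: Sb^3+ is already 0.706 M).
Ksp ≈ (0.706)^2 × (3s)^3
s = 2.11 × 10^-32 M
Check: 2s = 4.2 x 10^-32 ≪ 0.706, so the approximation is valid.

2.11 x 10^-32 M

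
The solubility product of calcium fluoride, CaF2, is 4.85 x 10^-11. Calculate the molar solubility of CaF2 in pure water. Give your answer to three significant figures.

s = 2.30e-4 M

CaF2(s) <=> Ca^2+(aq) + 2 F^-(aq)
Ksp = [Ca^2+][F^-]^2
Let s = molar solubility. Then [Ca^2+] = s and [F^-] = 2s.
Substituting: Ksp = s(2s)^2 = 4s^3
s^3 = 4.85 x 10^-11 / 4, so s = 2.30 × 10^-4 M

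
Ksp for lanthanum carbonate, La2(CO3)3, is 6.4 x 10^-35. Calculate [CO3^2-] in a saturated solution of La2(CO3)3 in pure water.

La2(CO3)3(s) ⇌ 2 La^3+(aq) + 3 CO3^2-(aq)
Ksp = [La^3+]^2[CO3^2-]^3
With molar solubility s: [La^3+] = 2s, [CO3^2-] = 3s.
Ksp = (2s)^2(3s)^3 = 108s^5
s = (6.4 x 10^-35 / 108)^(1/5) = 5.68 × 10^-8 M
[CO3^2-] = 3s = 1.7 × 10^-7 M

[CO3^2-] = 1.7 x 10^-7 M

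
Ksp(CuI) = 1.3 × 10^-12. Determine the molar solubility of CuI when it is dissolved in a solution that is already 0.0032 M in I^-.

s = 4.1 × 10^-10 M

CuI(s) ⇌ Cu^+(aq) + I^-(aq)
Ksp = [Cu^+][I^-]
Let s be the molar solubility in this solution. [Cu^+] = s, [I^-] = 0.0032 + s ≈ 0.0032 (common-ion effect: I^- is already 0.0032 M).
Ksp ≈ s × 0.0032
s = 4.1 x 10^-10 M
Check: s = 4.1 × 10^-10 ≪ 0.0032, so the approximation is valid.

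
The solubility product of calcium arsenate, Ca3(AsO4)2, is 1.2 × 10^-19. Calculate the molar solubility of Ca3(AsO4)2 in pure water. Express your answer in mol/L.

s ≈ 6.4 × 10^-5 M

Ca3(AsO4)2(s) <=> 3 Ca^2+ + 2 AsO4^3-
Ksp = [Ca^2+]^3[AsO4^3-]^2
For each mole of Ca3(AsO4)2 that dissolves: [Ca^2+] = 3s, [AsO4^3-] = 2s.
Ksp = (3s)^3(2s)^2 = 108s^5
Solving, s = (1.2 × 10^-19/108)^(1/5) = 6.4 × 10^-5 M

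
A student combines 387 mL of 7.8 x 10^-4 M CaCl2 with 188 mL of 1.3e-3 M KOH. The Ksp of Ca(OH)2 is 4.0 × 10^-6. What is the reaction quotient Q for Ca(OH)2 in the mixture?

9.5 x 10^-11

Total volume = 387 + 188 = 575 mL.
[Ca^2+] = 7.8 × 10^-4 × (387/575) = 5.25 × 10^-4 M
[OH^-] = 1.3 x 10^-3 × (188/575) = 4.25 × 10^-4 M
Ca(OH)2(s) ⇌ Ca^2+ + 2 OH^-, so Q = [Ca^2+][OH^-]^2
Q = (5.25 × 10^-4)(4.25 x 10^-4)^2 = 9.5 × 10^-11
Q < Ksp, so no precipitate of Ca(OH)2 forms.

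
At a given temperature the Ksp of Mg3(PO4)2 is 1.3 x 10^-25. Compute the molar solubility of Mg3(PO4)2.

Mg3(PO4)2(s) ⇌ 3 Mg^2+ + 2 PO4^3-
Ksp = [Mg^2+]^3[PO4^3-]^2
For each mole of Mg3(PO4)2 that dissolves: [Mg^2+] = 3s, [PO4^3-] = 2s.
Substituting: Ksp = (3s)^3(2s)^2 = 108s^5
s^5 = 1.3 x 10^-25 / 108, so s = 4.1 × 10^-6 M

s = 4.1 × 10^-6 M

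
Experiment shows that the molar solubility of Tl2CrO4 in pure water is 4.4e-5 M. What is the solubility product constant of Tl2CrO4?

Tl2CrO4(s) ⇌ 2 Tl^+ + CrO4^2-
If s mol/L of Tl2CrO4 dissolves, [Tl^+] = 2s and [CrO4^2-] = s.
Ksp = [Tl^+]^2[CrO4^2-]
Ksp = (2s)^2s = 4s^3
With s = 4.4 × 10^-5: Ksp = 3.4 × 10^-13

Ksp = 3.4 × 10^-13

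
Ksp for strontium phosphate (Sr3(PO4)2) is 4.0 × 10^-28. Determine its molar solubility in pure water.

s ≈ 1.3e-6 M

Sr3(PO4)2(s) <=> 3 Sr^2+ + 2 PO4^3-
Ksp = [Sr^2+]^3[PO4^3-]^2
With molar solubility s: [Sr^2+] = 3s, [PO4^3-] = 2s.
So Ksp = (3s)^3 × (2s)^2 = 108s^5
s^5 = 4.0 × 10^-28 / 108, so s = 1.3 x 10^-6 M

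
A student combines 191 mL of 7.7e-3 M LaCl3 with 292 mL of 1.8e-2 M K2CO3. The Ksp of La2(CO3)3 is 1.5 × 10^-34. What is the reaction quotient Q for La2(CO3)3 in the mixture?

Q = 1.2 × 10^-11

Total volume = 191 + 292 = 483 mL.
[La^3+] = 7.7 x 10^-3 × (191/483) = 3.04 x 10^-3 M
[CO3^2-] = 1.8 × 10^-2 × (292/483) = 1.09 × 10^-2 M
La2(CO3)3(s) ⇌ 2 La^3+ + 3 CO3^2-, so Q = [La^3+]^2[CO3^2-]^3
Q = (3.04 × 10^-3)^2(1.09 × 10^-2)^3 = 1.2 × 10^-11
Q > Ksp, so La2(CO3)3 will precipitate.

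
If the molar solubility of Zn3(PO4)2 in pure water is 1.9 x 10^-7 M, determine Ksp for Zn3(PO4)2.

Ksp ≈ 2.7 x 10^-32

Zn3(PO4)2(s) <=> 3 Zn^2+ + 2 PO4^3-
If s mol/L of Zn3(PO4)2 dissolves, [Zn^2+] = 3s and [PO4^3-] = 2s.
Ksp = [Zn^2+]^3[PO4^3-]^2
Ksp = (3s)^3(2s)^2 = 108s^5
With s = 1.9 × 10^-7: Ksp = 2.7 × 10^-32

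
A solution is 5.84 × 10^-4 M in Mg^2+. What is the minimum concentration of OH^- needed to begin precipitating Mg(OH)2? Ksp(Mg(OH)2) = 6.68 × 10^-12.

Mg(OH)2(s) ⇌ Mg^2+ + 2 OH^-
Ksp = [Mg^2+][OH^-]^2
Precipitation begins when Q = Ksp. With [Mg^2+] = 5.84 × 10^-4 M:
6.68 × 10^-12 = (5.84 × 10^-4) × [OH^-]^2
[OH^-] = (6.68 × 10^-12 / 5.84 × 10^-4)^(1/2) = 1.07 × 10^-4 M

[OH^-] = 1.07e-4 M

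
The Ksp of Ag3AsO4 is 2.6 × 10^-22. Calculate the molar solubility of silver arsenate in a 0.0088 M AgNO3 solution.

Ag3AsO4(s) <=> 3 Ag^+(aq) + AsO4^3-(aq)
Ksp = [Ag^+]^3[AsO4^3-]
Let s be the molar solubility in this solution. [Ag^+] = 0.0088 + 3s ≈ 0.0088, [AsO4^3-] = s (common-ion effect: Ag^+ is already 0.0088 M).
Ksp ≈ (0.0088)^3 × s
s = 3.8 × 10^-16 M
Check: 3s = 1.1 × 10^-15 ≪ 0.0088, so the approximation is valid.

3.8 × 10^-16 M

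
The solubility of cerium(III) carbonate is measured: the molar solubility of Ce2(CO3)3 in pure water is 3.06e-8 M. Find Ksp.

Ksp ≈ 2.90e-36

Ce2(CO3)3(s) ⇌ 2 Ce^3+ + 3 CO3^2-
With molar solubility s: [Ce^3+] = 2s, [CO3^2-] = 3s.
Ksp = [Ce^3+]^2[CO3^2-]^3
So Ksp = (2s)^2 × (3s)^3 = 108s^5
With s = 3.06 × 10^-8: Ksp = 2.90 × 10^-36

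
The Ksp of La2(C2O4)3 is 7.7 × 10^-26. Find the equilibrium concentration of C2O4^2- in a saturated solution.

La2(C2O4)3(s) ⇌ 2 La^3+(aq) + 3 C2O4^2-(aq)
Ksp = [La^3+]^2[C2O4^2-]^3
If s mol/L of La2(C2O4)3 dissolves, [La^3+] = 2s and [C2O4^2-] = 3s.
Ksp = (2s)^2(3s)^3 = 108s^5
s = (7.7 × 10^-26 / 108)^(1/5) = 3.72 × 10^-6 M
[C2O4^2-] = 3s = 1.1 × 10^-5 M

[C2O4^2-] ≈ 1.1 × 10^-5 M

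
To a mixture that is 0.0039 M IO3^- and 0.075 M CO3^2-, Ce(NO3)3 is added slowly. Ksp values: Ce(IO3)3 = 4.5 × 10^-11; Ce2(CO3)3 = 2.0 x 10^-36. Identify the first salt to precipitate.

Each salt begins to precipitate when Q = Ksp, i.e. when [Ce^3+] reaches its threshold.
For Ce(IO3)3: 4.5 × 10^-11 = (0.0039)^3 × [Ce^3+]  ⇒  [Ce^3+] = 7.6 × 10^-4 M.
For Ce2(CO3)3: 2.0 x 10^-36 = (0.075)^3 × [Ce^3+]^2  ⇒  [Ce^3+] = 6.9 × 10^-17 M.
The salt with the lower threshold [Ce^3+] precipitates first: Ce2(CO3)3.

Ce2(CO3)3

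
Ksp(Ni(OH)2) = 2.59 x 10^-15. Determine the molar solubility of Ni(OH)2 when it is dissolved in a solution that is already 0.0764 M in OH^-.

Ni(OH)2(s) <=> Ni^2+ + 2 OH^-
Ksp = [Ni^2+][OH^-]^2
Let s be the molar solubility in this solution. [Ni^2+] = s, [OH^-] = 0.0764 + 2s ≈ 0.0764 (common-ion effect: OH^- is already 0.0764 M).
Ksp ≈ s × (0.0764)^2
s = 4.44 × 10^-13 M
Check: 2s = 8.9 × 10^-13 ≪ 0.0764, so the approximation is valid.

s ≈ 4.44e-13 M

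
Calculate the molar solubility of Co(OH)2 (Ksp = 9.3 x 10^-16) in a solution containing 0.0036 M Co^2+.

s ≈ 2.5 x 10^-7 M

Co(OH)2(s) ⇌ Co^2+ + 2 OH^-
Ksp = [Co^2+][OH^-]^2
If s mol/L dissolves here, [Co^2+] = 0.0036 + s ≈ 0.0036, [OH^-] = 2s (common-ion effect: Co^2+ is already 0.0036 M).
Ksp ≈ 0.0036 × (2s)^2
s = 2.5 x 10^-7 M
Check: s = 2.5 × 10^-7 ≪ 0.0036, so the approximation is valid.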